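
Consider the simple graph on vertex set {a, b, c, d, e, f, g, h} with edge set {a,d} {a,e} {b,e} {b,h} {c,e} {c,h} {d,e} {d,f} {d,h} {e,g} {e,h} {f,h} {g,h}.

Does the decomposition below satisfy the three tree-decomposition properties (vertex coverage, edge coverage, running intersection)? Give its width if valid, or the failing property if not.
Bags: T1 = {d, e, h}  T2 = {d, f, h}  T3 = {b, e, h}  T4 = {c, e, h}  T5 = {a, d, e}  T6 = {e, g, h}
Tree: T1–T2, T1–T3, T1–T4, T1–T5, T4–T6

Yes; width 2.

Every vertex of G appears in some bag (union = {a, b, c, d, e, f, g, h}); every edge is covered by a bag; and for each vertex v the set of bags containing v is connected in the bag tree. The decomposition is therefore valid. The largest bag has 3 vertices, so the width is 2.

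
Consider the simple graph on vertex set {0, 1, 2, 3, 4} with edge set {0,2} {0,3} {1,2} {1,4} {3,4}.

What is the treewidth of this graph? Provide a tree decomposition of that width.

Treewidth 2.
One such decomposition:
Bags: B1 = {0, 1, 2}  B2 = {0, 1, 4}  B3 = {0, 3, 4}
Tree: B1–B2, B2–B3

The largest bag has 3 vertices, giving width 2; this decomposition certifies tw(G) ≤ 2. For the lower bound, G contains the cycle 0–2–1–4–3–0, so G is not a forest; only forests have treewidth ≤ 1, hence tw(G) ≥ 2. Therefore the treewidth is 2.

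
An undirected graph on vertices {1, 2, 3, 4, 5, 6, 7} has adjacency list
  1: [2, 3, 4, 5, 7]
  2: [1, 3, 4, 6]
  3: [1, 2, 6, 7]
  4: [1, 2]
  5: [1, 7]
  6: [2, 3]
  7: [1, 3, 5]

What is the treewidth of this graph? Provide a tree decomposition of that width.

Every bag has size at most 3, so the width is 3 − 1 = 2 and tw(G) ≤ 2. For the lower bound, the 3 vertices {1, 2, 3} are pairwise adjacent, and any tree decomposition puts a clique entirely inside one bag — forcing width ≥ 2. The upper and lower bounds meet at 2, so that is the treewidth.

Treewidth 2.
Bags: B1 = {1, 3, 7}  B2 = {1, 2, 3}  B3 = {1, 5, 7}  B4 = {1, 2, 4}  B5 = {2, 3, 6}
Tree: B1–B2, B1–B3, B2–B4, B2–B5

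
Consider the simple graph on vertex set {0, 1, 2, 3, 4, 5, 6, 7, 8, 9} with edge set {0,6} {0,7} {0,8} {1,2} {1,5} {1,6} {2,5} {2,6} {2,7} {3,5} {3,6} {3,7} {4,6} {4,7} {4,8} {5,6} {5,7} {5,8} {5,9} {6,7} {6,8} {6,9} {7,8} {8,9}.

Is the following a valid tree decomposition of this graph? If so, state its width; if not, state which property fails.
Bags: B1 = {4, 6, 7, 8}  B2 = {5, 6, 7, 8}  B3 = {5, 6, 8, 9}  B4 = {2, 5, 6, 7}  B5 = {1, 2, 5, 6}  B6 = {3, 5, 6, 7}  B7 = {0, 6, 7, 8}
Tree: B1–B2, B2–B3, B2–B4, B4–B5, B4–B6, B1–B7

Vertex coverage: the bags together contain {0, 1, 2, 3, 4, 5, 6, 7, 8, 9}, the full vertex set. Edge coverage: each edge of G has both endpoints in at least one bag. Running intersection: for every vertex, the bags containing it form a connected subtree. All three properties hold, so this is a valid tree decomposition of width max|bag| − 1 = 3, and hence tw(G) ≤ 3.

Yes; width 3.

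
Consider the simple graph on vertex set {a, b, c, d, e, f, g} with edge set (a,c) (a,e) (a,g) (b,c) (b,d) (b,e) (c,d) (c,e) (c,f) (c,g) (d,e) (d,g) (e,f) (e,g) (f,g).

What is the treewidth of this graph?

3

A width-3 tree decomposition is:
Bags: B1 = {c, d, e, g}  B2 = {b, c, d, e}  B3 = {a, c, e, g}  B4 = {c, e, f, g}
Tree: B1–B2, B1–B3, B1–B4
Every bag has size at most 4, so the width is 4 − 1 = 3 and tw(G) ≤ 3. For the lower bound, the 4 vertices {c, d, e, g} are pairwise adjacent, and any tree decomposition puts a clique entirely inside one bag — forcing width ≥ 3. Hence tw(G) = 3 exactly.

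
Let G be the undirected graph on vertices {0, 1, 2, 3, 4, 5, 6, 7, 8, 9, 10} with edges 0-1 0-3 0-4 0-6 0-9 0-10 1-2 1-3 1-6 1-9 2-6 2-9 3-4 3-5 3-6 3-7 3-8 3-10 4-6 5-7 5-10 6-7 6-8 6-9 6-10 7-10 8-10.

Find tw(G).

A width-3 tree decomposition is:
Bags: B1 = {0, 3, 6, 10}  B2 = {0, 1, 3, 6}  B3 = {0, 3, 4, 6}  B4 = {0, 1, 6, 9}  B5 = {1, 2, 6, 9}  B6 = {3, 6, 7, 10}  B7 = {3, 5, 7, 10}  B8 = {3, 6, 8, 10}
Tree: B1–B2, B2–B3, B2–B4, B4–B5, B1–B6, B6–B7, B6–B8
Every bag has size at most 4, so the width is 4 − 1 = 3 and tw(G) ≤ 3. On the other hand G contains the 4-clique {3, 5, 7, 10}. A clique must lie in a single bag of any decomposition, so no decomposition can have width below 3. The upper and lower bounds meet at 3, so that is the treewidth.

3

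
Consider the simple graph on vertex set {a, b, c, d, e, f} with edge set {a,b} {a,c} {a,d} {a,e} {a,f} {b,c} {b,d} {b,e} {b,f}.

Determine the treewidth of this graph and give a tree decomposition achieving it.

Treewidth 2.
Bags: B1 = {a, b, f}  B2 = {a, b, d}  B3 = {a, b, c}  B4 = {a, b, e}
Tree: B1–B2, B2–B3, B2–B4

Every bag has size at most 3, so the width is 3 − 1 = 2 and tw(G) ≤ 2. Conversely, {a, b, d} is a clique of size 3, and the vertices of any clique must share a bag in every tree decomposition; so some bag has ≥ 3 vertices and tw(G) ≥ 2. Hence tw(G) = 2 exactly.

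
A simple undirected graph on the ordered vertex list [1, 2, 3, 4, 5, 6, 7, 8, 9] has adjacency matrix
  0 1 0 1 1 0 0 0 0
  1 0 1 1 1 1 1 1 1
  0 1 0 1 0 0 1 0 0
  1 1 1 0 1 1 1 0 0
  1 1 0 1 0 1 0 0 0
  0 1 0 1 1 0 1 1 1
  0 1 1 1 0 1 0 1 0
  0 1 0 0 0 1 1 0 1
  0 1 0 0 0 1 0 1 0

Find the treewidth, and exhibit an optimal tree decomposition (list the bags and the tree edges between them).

Treewidth 3.
Bags: B1 = {2, 3, 4, 7}  B2 = {2, 4, 6, 7}  B3 = {2, 6, 7, 8}  B4 = {2, 4, 5, 6}  B5 = {2, 6, 8, 9}  B6 = {1, 2, 4, 5}
Tree: B1–B2, B2–B3, B2–B4, B3–B5, B4–B6

Every bag has size at most 4, so the width is 4 − 1 = 3 and tw(G) ≤ 3. For the lower bound, the 4 vertices {2, 6, 8, 9} are pairwise adjacent, and any tree decomposition puts a clique entirely inside one bag — forcing width ≥ 3. Combining the bounds, tw(G) = 3.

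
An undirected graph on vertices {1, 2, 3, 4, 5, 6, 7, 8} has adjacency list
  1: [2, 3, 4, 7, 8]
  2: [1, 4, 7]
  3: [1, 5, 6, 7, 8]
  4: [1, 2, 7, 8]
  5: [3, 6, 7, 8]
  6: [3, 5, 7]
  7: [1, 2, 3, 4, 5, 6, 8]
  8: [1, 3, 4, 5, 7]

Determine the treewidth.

3

A width-3 tree decomposition is:
Bags: B1 = {1, 3, 7, 8}  B2 = {1, 4, 7, 8}  B3 = {3, 5, 7, 8}  B4 = {3, 5, 6, 7}  B5 = {1, 2, 4, 7}
Tree: B1–B2, B1–B3, B3–B4, B2–B5
Every bag has size at most 4, so the width is 4 − 1 = 3 and tw(G) ≤ 3. For the lower bound, the 4 vertices {1, 3, 7, 8} are pairwise adjacent, and any tree decomposition puts a clique entirely inside one bag — forcing width ≥ 3. Hence tw(G) = 3 exactly.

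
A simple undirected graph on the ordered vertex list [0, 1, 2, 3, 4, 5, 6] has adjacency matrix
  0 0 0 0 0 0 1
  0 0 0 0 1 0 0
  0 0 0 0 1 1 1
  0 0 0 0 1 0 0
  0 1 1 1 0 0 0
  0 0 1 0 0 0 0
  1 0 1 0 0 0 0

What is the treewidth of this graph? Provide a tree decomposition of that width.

Every bag has size at most 2, so the width is 2 − 1 = 1 and tw(G) ≤ 1. G has an edge, so its treewidth is at least 1. Therefore the treewidth is 1.

Treewidth 1.
One such decomposition:
Bags: B1 = {2, 5}  B2 = {2, 6}  B3 = {2, 4}  B4 = {3, 4}  B5 = {0, 6}  B6 = {1, 4}
Tree: B1–B2, B2–B3, B3–B4, B2–B5, B4–B6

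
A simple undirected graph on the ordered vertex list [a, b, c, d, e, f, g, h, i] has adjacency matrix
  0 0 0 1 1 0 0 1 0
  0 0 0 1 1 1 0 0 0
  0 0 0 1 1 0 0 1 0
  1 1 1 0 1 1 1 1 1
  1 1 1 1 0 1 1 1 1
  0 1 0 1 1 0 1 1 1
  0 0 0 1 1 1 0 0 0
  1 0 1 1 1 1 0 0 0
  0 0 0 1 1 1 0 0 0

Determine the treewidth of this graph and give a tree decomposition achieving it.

Each bag holds 4 vertices, so the decomposition has width 3, which upper-bounds the treewidth. For the lower bound, the 4 vertices {a, d, e, h} are pairwise adjacent, and any tree decomposition puts a clique entirely inside one bag — forcing width ≥ 3. Therefore the treewidth is 3.

Treewidth 3.
One such decomposition:
Bags: B1 = {d, e, f, h}  B2 = {b, d, e, f}  B3 = {d, e, f, g}  B4 = {a, d, e, h}  B5 = {d, e, f, i}  B6 = {c, d, e, h}
Tree: B1–B2, B1–B3, B1–B4, B3–B5, B4–B6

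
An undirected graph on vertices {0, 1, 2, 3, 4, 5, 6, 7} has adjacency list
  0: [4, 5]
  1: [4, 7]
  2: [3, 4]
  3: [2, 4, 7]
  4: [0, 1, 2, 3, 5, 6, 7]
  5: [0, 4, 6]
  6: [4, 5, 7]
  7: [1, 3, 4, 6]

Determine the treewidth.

A width-2 tree decomposition is:
Bags: B1 = {4, 6, 7}  B2 = {4, 5, 6}  B3 = {3, 4, 7}  B4 = {1, 4, 7}  B5 = {2, 3, 4}  B6 = {0, 4, 5}
Tree: B1–B2, B1–B3, B3–B4, B3–B5, B2–B6
The largest bag has 3 vertices, giving width 2; this decomposition certifies tw(G) ≤ 2. On the other hand G contains the 3-clique {0, 4, 5}. A clique must lie in a single bag of any decomposition, so no decomposition can have width below 2. The upper and lower bounds meet at 2, so that is the treewidth.

2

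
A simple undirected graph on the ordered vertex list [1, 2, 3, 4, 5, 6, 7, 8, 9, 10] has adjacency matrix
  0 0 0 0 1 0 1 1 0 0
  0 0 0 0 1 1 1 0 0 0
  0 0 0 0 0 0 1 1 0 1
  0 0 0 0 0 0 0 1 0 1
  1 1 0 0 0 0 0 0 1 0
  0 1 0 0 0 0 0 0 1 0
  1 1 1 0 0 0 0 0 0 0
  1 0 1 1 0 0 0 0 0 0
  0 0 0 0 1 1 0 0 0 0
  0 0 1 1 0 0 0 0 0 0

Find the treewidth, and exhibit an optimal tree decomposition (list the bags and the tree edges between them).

Treewidth 2.
Bags: B1 = {5, 6, 9}  B2 = {2, 5, 6}  B3 = {1, 2, 5}  B4 = {1, 2, 7}  B5 = {1, 7, 8}  B6 = {3, 7, 8}  B7 = {3, 4, 8}  B8 = {3, 4, 10}
Tree: B1–B2, B2–B3, B3–B4, B4–B5, B5–B6, B6–B7, B7–B8

Each bag holds 3 vertices, so the decomposition has width 2, which upper-bounds the treewidth. Since 9–6–2–5–9 is a cycle in G, G is not acyclic. Forests are exactly the graphs of treewidth ≤ 1, so tw(G) ≥ 2. Therefore the treewidth is 2.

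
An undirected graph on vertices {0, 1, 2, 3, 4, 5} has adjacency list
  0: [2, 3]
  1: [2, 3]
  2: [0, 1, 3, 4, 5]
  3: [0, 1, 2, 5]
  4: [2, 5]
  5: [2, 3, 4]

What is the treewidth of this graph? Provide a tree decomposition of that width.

Each bag holds 3 vertices, so the decomposition has width 2, which upper-bounds the treewidth. Conversely, {0, 2, 3} is a clique of size 3, and the vertices of any clique must share a bag in every tree decomposition; so some bag has ≥ 3 vertices and tw(G) ≥ 2. Combining the bounds, tw(G) = 2.

Treewidth 2.
One optimal decomposition is:
Bags: B1 = {2, 3, 5}  B2 = {0, 2, 3}  B3 = {2, 4, 5}  B4 = {1, 2, 3}
Tree: B1–B2, B1–B3, B2–B4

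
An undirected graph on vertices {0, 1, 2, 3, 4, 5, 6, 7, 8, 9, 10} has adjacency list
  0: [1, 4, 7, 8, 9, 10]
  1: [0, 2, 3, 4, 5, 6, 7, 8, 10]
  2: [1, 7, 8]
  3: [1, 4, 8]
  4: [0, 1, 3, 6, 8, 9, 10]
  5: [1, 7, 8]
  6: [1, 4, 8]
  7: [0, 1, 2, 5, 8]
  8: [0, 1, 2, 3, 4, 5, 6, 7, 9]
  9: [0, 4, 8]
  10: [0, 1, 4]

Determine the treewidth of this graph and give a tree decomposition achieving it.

Each bag holds 4 vertices, so the decomposition has width 3, which upper-bounds the treewidth. Conversely, {1, 2, 7, 8} is a clique of size 4, and the vertices of any clique must share a bag in every tree decomposition; so some bag has ≥ 4 vertices and tw(G) ≥ 3. Therefore the treewidth is 3.

Treewidth 3.
Bags: B1 = {1, 4, 6, 8}  B2 = {1, 3, 4, 8}  B3 = {0, 1, 4, 8}  B4 = {0, 1, 7, 8}  B5 = {1, 2, 7, 8}  B6 = {0, 4, 8, 9}  B7 = {0, 1, 4, 10}  B8 = {1, 5, 7, 8}
Tree: B1–B2, B2–B3, B3–B4, B4–B5, B3–B6, B3–B7, B4–B8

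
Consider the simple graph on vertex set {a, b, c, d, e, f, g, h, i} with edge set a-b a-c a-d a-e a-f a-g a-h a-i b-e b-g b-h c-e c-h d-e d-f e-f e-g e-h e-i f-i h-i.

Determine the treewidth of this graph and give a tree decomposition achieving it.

Every bag has size at most 4, so the width is 4 − 1 = 3 and tw(G) ≤ 3. Conversely, {a, d, e, f} is a clique of size 4, and the vertices of any clique must share a bag in every tree decomposition; so some bag has ≥ 4 vertices and tw(G) ≥ 3. The upper and lower bounds meet at 3, so that is the treewidth.

Treewidth 3.
One such decomposition:
Bags: B1 = {a, e, h, i}  B2 = {a, b, e, h}  B3 = {a, e, f, i}  B4 = {a, b, e, g}  B5 = {a, d, e, f}  B6 = {a, c, e, h}
Tree: B1–B2, B1–B3, B2–B4, B3–B5, B1–B6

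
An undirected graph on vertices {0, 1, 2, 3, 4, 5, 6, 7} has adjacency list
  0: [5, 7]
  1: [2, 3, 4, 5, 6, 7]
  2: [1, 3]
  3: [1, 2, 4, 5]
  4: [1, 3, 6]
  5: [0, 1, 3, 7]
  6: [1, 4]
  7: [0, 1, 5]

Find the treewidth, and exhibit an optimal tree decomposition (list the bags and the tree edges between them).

Treewidth 2.
Bags: B1 = {1, 3, 5}  B2 = {1, 2, 3}  B3 = {1, 5, 7}  B4 = {1, 3, 4}  B5 = {1, 4, 6}  B6 = {0, 5, 7}
Tree: B1–B2, B1–B3, B2–B4, B4–B5, B3–B6

Every bag has size at most 3, so the width is 3 − 1 = 2 and tw(G) ≤ 2. On the other hand G contains the 3-clique {0, 5, 7}. A clique must lie in a single bag of any decomposition, so no decomposition can have width below 2. The upper and lower bounds meet at 2, so that is the treewidth.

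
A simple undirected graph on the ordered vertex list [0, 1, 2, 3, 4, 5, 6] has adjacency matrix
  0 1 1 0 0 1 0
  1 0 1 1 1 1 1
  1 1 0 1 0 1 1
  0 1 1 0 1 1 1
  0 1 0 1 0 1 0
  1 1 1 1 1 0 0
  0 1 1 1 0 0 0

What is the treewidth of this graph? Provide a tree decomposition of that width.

Treewidth 3.
One such decomposition:
Bags: B1 = {1, 2, 3, 5}  B2 = {1, 3, 4, 5}  B3 = {0, 1, 2, 5}  B4 = {1, 2, 3, 6}
Tree: B1–B2, B1–B3, B1–B4

The largest bag has 4 vertices, giving width 3; this decomposition certifies tw(G) ≤ 3. For the lower bound, the 4 vertices {0, 1, 2, 5} are pairwise adjacent, and any tree decomposition puts a clique entirely inside one bag — forcing width ≥ 3. Hence tw(G) = 3 exactly.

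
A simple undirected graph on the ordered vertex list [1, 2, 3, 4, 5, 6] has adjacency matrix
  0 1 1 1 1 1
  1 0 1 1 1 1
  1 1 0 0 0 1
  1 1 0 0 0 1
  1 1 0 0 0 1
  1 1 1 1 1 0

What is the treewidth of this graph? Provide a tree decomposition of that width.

Treewidth 3.
Bags: B1 = {1, 2, 5, 6}  B2 = {1, 2, 4, 6}  B3 = {1, 2, 3, 6}
Tree: B1–B2, B1–B3

The largest bag has 4 vertices, giving width 3; this decomposition certifies tw(G) ≤ 3. Conversely, {1, 2, 3, 6} is a clique of size 4, and the vertices of any clique must share a bag in every tree decomposition; so some bag has ≥ 4 vertices and tw(G) ≥ 3. The upper and lower bounds meet at 3, so that is the treewidth.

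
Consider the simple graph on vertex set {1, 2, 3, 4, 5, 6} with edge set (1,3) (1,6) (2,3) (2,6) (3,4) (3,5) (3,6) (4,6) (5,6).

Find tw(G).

2

A width-2 tree decomposition is:
Bags: B1 = {1, 3, 6}  B2 = {2, 3, 6}  B3 = {3, 4, 6}  B4 = {3, 5, 6}
Tree: B1–B2, B1–B3, B1–B4
The largest bag has 3 vertices, giving width 2; this decomposition certifies tw(G) ≤ 2. Conversely, {1, 3, 6} is a clique of size 3, and the vertices of any clique must share a bag in every tree decomposition; so some bag has ≥ 3 vertices and tw(G) ≥ 2. Hence tw(G) = 2 exactly.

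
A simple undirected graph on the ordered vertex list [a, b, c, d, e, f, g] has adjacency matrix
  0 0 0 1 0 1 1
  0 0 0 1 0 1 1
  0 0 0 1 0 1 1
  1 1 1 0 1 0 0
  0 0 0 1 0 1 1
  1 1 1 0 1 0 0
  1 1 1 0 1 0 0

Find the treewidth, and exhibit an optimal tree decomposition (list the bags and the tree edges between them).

Every bag has size at most 4, so the width is 4 − 1 = 3 and tw(G) ≤ 3. For the lower bound: the 4 vertex sets {e,g}, {b,f}, {d}, {c} are disjoint, each induces a connected subgraph, and every pair is joined by at least one edge of G. Contracting each set to a single vertex therefore yields K_{4} as a minor, and since treewidth is minor-monotone, tw(G) ≥ tw(K_{4}) = 3. Therefore the treewidth is 3.

Treewidth 3.
One such decomposition:
Bags: B1 = {d, e, f, g}  B2 = {b, d, f, g}  B3 = {c, d, f, g}  B4 = {a, d, f, g}
Tree: B1–B2, B2–B3, B3–B4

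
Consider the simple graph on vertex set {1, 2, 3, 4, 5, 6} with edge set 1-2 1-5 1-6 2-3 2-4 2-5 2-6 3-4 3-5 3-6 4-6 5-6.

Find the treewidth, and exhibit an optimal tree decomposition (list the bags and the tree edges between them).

The largest bag has 4 vertices, giving width 3; this decomposition certifies tw(G) ≤ 3. On the other hand G contains the 4-clique {1, 2, 5, 6}. A clique must lie in a single bag of any decomposition, so no decomposition can have width below 3. Combining the bounds, tw(G) = 3.

Treewidth 3.
One optimal decomposition is:
Bags: B1 = {1, 2, 5, 6}  B2 = {2, 3, 5, 6}  B3 = {2, 3, 4, 6}
Tree: B1–B2, B2–B3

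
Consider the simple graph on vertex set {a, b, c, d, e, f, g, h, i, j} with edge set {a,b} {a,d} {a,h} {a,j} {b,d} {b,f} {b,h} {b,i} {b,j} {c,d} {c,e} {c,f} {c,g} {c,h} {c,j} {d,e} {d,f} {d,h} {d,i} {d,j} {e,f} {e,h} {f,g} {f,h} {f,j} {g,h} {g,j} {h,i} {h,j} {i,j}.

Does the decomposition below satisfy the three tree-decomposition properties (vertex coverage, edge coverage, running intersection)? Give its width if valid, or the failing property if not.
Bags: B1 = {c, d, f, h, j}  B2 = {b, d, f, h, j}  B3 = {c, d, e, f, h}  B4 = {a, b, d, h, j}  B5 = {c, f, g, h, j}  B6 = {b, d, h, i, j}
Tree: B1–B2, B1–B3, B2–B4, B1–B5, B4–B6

Yes; width 4.

Checking the three conditions: (i) the bags cover all of {a, b, c, d, e, f, g, h, i, j}; (ii) for each edge, some bag contains both endpoints; (iii) the bags containing any fixed vertex form a subtree. All hold, so the decomposition is valid with width 5 − 1 = 4.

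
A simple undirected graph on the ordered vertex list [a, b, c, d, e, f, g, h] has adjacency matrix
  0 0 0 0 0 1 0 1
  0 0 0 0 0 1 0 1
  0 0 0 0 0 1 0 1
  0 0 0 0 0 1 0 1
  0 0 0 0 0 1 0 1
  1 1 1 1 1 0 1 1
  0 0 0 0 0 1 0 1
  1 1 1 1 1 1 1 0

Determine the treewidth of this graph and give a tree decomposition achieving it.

Treewidth 2.
Bags: B1 = {b, f, h}  B2 = {a, f, h}  B3 = {d, f, h}  B4 = {f, g, h}  B5 = {e, f, h}  B6 = {c, f, h}
Tree: B1–B2, B2–B3, B1–B4, B3–B5, B5–B6

Each bag holds 3 vertices, so the decomposition has width 2, which upper-bounds the treewidth. For the lower bound, the 3 vertices {d, f, h} are pairwise adjacent, and any tree decomposition puts a clique entirely inside one bag — forcing width ≥ 2. Therefore the treewidth is 2.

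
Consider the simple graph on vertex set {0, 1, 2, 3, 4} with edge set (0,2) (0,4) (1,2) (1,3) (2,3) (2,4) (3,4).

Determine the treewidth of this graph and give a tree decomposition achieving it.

Each bag holds 3 vertices, so the decomposition has width 2, which upper-bounds the treewidth. For the lower bound, the 3 vertices {0, 2, 4} are pairwise adjacent, and any tree decomposition puts a clique entirely inside one bag — forcing width ≥ 2. Hence tw(G) = 2 exactly.

Treewidth 2.
Bags: B1 = {1, 2, 3}  B2 = {2, 3, 4}  B3 = {0, 2, 4}
Tree: B1–B2, B2–B3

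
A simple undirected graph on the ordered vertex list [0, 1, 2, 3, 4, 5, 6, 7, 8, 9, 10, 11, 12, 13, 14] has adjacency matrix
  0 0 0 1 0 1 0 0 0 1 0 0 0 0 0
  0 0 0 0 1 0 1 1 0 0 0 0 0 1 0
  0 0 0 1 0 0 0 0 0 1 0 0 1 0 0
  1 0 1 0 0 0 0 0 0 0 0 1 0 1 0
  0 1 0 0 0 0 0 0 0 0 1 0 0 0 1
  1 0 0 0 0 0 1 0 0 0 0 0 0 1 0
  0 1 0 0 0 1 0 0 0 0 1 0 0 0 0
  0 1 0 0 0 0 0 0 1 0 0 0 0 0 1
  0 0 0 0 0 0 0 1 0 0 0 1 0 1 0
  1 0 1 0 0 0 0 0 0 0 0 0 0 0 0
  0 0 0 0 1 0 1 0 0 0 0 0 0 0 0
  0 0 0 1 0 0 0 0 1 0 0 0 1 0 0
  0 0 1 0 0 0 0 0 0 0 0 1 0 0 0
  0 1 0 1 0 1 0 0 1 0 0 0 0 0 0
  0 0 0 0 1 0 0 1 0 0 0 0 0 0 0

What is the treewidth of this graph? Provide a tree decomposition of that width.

The largest bag has 4 vertices, giving width 3; this decomposition certifies tw(G) ≤ 3. For the lower bound: the 4 vertex sets {2,9,12}, {0}, {3}, {5,8,11,13} are disjoint, each induces a connected subgraph, and every pair is joined by at least one edge of G. Contracting each set to a single vertex therefore yields K_{4} as a minor, and since treewidth is minor-monotone, tw(G) ≥ tw(K_{4}) = 3. Combining the bounds, tw(G) = 3.

Treewidth 3.
Bags: B1 = {0, 2, 9, 12}  B2 = {0, 2, 3, 12}  B3 = {0, 3, 11, 12}  B4 = {0, 3, 5, 11}  B5 = {3, 5, 11, 13}  B6 = {5, 8, 11, 13}  B7 = {5, 6, 8, 13}  B8 = {1, 6, 8, 13}  B9 = {1, 6, 7, 8}  B10 = {1, 6, 7, 10}  B11 = {1, 4, 7, 10}  B12 = {4, 7, 10, 14}
Tree: B1–B2, B2–B3, B3–B4, B4–B5, B5–B6, B6–B7, B7–B8, B8–B9, B9–B10, B10–B11, B11–B12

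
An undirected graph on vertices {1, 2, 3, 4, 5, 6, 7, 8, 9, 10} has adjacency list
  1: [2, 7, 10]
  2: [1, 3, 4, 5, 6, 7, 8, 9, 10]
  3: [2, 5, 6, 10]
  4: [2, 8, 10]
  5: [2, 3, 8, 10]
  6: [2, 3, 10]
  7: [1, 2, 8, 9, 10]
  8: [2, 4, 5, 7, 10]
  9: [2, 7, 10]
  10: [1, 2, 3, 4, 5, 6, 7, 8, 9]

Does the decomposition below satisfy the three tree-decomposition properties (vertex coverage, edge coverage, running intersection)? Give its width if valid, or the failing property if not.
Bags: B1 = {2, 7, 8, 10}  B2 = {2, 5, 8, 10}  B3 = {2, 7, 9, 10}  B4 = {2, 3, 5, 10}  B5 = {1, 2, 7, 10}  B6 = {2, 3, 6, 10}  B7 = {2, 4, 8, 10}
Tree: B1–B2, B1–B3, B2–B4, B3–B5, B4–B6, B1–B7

Yes; width 3.

Every vertex of G appears in some bag (union = {1, 2, 3, 4, 5, 6, 7, 8, 9, 10}); every edge is covered by a bag; and for each vertex v the set of bags containing v is connected in the bag tree. The decomposition is therefore valid. The largest bag has 4 vertices, so the width is 3.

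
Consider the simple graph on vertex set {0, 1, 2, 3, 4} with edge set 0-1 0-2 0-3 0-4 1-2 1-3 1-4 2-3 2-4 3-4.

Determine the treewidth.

A width-4 tree decomposition is:
Bags: B1 = {0, 1, 2, 3, 4}
Tree: (single bag)
A single bag containing all 5 vertices is trivially a valid decomposition of width 4. On the other hand G contains the 5-clique {0, 1, 2, 3, 4}. A clique must lie in a single bag of any decomposition, so no decomposition can have width below 4. Combining the bounds, tw(G) = 4.

4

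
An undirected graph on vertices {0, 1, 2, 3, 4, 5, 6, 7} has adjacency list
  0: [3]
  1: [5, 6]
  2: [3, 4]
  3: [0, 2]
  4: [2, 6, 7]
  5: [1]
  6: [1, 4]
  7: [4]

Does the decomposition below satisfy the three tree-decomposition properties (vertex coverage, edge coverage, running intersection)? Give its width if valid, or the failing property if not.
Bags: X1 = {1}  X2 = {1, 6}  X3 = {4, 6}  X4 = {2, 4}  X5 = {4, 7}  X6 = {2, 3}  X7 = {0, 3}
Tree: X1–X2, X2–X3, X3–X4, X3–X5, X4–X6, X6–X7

No — vertex 5 appears in no bag.

A tree decomposition must satisfy three properties: every vertex lies in some bag; for every edge, both endpoints lie together in some bag; and for every vertex, the bags containing it form a connected subtree. Here vertex 5 appears in no bag, so the decomposition is invalid.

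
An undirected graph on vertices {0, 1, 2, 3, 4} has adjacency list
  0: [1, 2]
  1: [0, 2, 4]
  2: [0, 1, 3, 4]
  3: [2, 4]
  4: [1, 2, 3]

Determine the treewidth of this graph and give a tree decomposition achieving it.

Treewidth 2.
One optimal decomposition is:
Bags: B1 = {2, 3, 4}  B2 = {1, 2, 4}  B3 = {0, 1, 2}
Tree: B1–B2, B2–B3

Each bag holds 3 vertices, so the decomposition has width 2, which upper-bounds the treewidth. On the other hand G contains the 3-clique {0, 1, 2}. A clique must lie in a single bag of any decomposition, so no decomposition can have width below 2. Hence tw(G) = 2 exactly.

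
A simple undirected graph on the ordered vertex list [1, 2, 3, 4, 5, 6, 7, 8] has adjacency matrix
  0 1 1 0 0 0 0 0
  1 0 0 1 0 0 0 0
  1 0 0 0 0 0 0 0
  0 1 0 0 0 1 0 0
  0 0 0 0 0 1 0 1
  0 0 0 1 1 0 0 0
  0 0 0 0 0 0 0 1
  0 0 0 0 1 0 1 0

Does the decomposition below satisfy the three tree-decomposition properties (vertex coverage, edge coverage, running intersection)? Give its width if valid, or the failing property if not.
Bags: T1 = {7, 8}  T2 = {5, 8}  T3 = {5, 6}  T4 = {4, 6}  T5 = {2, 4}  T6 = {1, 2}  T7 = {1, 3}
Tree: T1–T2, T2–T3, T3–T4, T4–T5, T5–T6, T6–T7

Vertex coverage: the bags together contain {1, 2, 3, 4, 5, 6, 7, 8}, the full vertex set. Edge coverage: each edge of G has both endpoints in at least one bag. Running intersection: for every vertex, the bags containing it form a connected subtree. All three properties hold, so this is a valid tree decomposition of width max|bag| − 1 = 1, and hence tw(G) ≤ 1.

Yes; width 1.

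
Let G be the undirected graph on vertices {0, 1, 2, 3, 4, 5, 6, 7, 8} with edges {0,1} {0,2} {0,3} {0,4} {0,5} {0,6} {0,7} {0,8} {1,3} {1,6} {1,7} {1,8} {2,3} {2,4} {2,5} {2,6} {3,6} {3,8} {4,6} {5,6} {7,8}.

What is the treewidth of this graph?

3

A width-3 tree decomposition is:
Bags: B1 = {0, 2, 3, 6}  B2 = {0, 1, 3, 6}  B3 = {0, 1, 3, 8}  B4 = {0, 1, 7, 8}  B5 = {0, 2, 4, 6}  B6 = {0, 2, 5, 6}
Tree: B1–B2, B2–B3, B3–B4, B1–B5, B5–B6
The largest bag has 4 vertices, giving width 3; this decomposition certifies tw(G) ≤ 3. On the other hand G contains the 4-clique {0, 1, 3, 8}. A clique must lie in a single bag of any decomposition, so no decomposition can have width below 3. Hence tw(G) = 3 exactly.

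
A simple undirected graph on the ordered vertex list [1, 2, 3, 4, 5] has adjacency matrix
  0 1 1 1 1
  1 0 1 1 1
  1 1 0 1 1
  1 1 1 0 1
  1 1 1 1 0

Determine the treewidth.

4

A width-4 tree decomposition is:
Bags: B1 = {1, 2, 3, 4, 5}
Tree: (single bag)
A single bag containing all 5 vertices is trivially a valid decomposition of width 4. For the lower bound, the 5 vertices {1, 2, 3, 4, 5} are pairwise adjacent, and any tree decomposition puts a clique entirely inside one bag — forcing width ≥ 4. The upper and lower bounds meet at 4, so that is the treewidth.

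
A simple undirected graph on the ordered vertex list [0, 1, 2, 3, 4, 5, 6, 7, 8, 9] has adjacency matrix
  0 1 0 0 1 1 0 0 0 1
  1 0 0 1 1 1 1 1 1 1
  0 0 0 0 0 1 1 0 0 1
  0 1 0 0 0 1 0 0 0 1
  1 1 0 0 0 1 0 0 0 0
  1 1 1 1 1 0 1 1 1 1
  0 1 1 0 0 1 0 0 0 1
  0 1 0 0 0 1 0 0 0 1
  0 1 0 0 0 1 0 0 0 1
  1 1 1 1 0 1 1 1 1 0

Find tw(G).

A width-3 tree decomposition is:
Bags: B1 = {1, 5, 6, 9}  B2 = {0, 1, 5, 9}  B3 = {2, 5, 6, 9}  B4 = {1, 5, 7, 9}  B5 = {1, 5, 8, 9}  B6 = {1, 3, 5, 9}  B7 = {0, 1, 4, 5}
Tree: B1–B2, B1–B3, B2–B4, B4–B5, B2–B6, B2–B7
Every bag has size at most 4, so the width is 4 − 1 = 3 and tw(G) ≤ 3. For the lower bound, the 4 vertices {0, 1, 5, 9} are pairwise adjacent, and any tree decomposition puts a clique entirely inside one bag — forcing width ≥ 3. The upper and lower bounds meet at 3, so that is the treewidth.

3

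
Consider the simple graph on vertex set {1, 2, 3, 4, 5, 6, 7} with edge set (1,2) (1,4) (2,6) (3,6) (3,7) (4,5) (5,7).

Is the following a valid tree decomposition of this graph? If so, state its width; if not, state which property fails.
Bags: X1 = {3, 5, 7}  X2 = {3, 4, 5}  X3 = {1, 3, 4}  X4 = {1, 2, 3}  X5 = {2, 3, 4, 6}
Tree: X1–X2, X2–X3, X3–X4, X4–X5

A tree decomposition must satisfy three properties: every vertex lies in some bag; for every edge, both endpoints lie together in some bag; and for every vertex, the bags containing it form a connected subtree. Here bags containing vertex 4 are not connected in the tree, so the decomposition is invalid.

No — bags containing vertex 4 are not connected in the tree.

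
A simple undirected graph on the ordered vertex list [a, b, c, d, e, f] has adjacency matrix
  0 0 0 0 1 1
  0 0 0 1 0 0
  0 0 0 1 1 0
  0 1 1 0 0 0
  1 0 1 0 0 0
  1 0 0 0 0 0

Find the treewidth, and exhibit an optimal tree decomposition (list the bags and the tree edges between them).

Every bag has size at most 2, so the width is 2 − 1 = 1 and tw(G) ≤ 1. G has an edge, so its treewidth is at least 1. Therefore the treewidth is 1.

Treewidth 1.
One optimal decomposition is:
Bags: B1 = {a, f}  B2 = {a, e}  B3 = {c, e}  B4 = {c, d}  B5 = {b, d}
Tree: B1–B2, B2–B3, B3–B4, B4–B5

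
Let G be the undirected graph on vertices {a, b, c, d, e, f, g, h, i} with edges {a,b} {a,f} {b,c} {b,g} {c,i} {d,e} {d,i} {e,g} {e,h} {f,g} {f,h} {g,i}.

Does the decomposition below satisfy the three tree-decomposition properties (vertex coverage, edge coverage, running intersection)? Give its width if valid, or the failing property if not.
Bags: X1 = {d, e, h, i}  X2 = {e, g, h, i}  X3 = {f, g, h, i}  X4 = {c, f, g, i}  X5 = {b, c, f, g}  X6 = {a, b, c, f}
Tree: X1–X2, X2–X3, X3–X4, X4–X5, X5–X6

Checking the three conditions: (i) the bags cover all of {a, b, c, d, e, f, g, h, i}; (ii) for each edge, some bag contains both endpoints; (iii) the bags containing any fixed vertex form a subtree. All hold, so the decomposition is valid with width 4 − 1 = 3.

Yes; width 3.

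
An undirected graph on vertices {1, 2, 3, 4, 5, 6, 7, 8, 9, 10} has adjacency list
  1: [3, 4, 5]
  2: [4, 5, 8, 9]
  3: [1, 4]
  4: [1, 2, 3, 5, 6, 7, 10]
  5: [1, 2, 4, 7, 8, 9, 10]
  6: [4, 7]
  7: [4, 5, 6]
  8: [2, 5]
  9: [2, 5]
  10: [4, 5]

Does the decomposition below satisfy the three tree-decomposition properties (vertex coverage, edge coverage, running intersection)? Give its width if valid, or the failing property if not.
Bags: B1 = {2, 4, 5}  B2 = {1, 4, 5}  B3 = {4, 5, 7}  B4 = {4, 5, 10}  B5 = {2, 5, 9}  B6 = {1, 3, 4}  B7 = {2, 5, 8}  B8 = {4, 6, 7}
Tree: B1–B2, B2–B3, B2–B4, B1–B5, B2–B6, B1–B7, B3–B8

Yes; width 2.

Every vertex of G appears in some bag (union = {1, 2, 3, 4, 5, 6, 7, 8, 9, 10}); every edge is covered by a bag; and for each vertex v the set of bags containing v is connected in the bag tree. The decomposition is therefore valid. The largest bag has 3 vertices, so the width is 2.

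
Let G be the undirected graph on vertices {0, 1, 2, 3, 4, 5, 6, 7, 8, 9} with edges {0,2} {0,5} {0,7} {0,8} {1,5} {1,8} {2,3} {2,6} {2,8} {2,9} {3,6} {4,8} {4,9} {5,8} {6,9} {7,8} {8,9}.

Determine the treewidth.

A width-2 tree decomposition is:
Bags: B1 = {0, 2, 8}  B2 = {2, 8, 9}  B3 = {0, 7, 8}  B4 = {2, 6, 9}  B5 = {2, 3, 6}  B6 = {0, 5, 8}  B7 = {4, 8, 9}  B8 = {1, 5, 8}
Tree: B1–B2, B1–B3, B2–B4, B4–B5, B3–B6, B2–B7, B6–B8
Every bag has size at most 3, so the width is 3 − 1 = 2 and tw(G) ≤ 2. On the other hand G contains the 3-clique {0, 2, 8}. A clique must lie in a single bag of any decomposition, so no decomposition can have width below 2. Combining the bounds, tw(G) = 2.

2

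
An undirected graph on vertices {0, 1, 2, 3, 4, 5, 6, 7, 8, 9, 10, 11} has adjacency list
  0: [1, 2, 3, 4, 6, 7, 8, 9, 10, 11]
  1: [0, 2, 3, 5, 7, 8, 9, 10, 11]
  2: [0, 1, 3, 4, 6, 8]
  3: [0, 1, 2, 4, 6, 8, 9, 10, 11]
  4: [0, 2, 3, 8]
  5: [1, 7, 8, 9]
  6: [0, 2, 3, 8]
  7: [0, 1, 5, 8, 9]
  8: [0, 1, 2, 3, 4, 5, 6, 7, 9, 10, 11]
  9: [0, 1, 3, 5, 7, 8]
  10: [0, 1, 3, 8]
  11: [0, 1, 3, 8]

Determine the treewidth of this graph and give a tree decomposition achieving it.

Each bag holds 5 vertices, so the decomposition has width 4, which upper-bounds the treewidth. Conversely, {0, 1, 3, 8, 10} is a clique of size 5, and the vertices of any clique must share a bag in every tree decomposition; so some bag has ≥ 5 vertices and tw(G) ≥ 4. Therefore the treewidth is 4.

Treewidth 4.
Bags: B1 = {0, 2, 3, 4, 8}  B2 = {0, 1, 2, 3, 8}  B3 = {0, 1, 3, 8, 10}  B4 = {0, 2, 3, 6, 8}  B5 = {0, 1, 3, 8, 9}  B6 = {0, 1, 7, 8, 9}  B7 = {0, 1, 3, 8, 11}  B8 = {1, 5, 7, 8, 9}
Tree: B1–B2, B2–B3, B2–B4, B2–B5, B5–B6, B2–B7, B6–B8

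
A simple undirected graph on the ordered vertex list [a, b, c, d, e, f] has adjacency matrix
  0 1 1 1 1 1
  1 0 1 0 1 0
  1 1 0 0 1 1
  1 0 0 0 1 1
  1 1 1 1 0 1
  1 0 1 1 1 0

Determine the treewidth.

A width-3 tree decomposition is:
Bags: B1 = {a, b, c, e}  B2 = {a, c, e, f}  B3 = {a, d, e, f}
Tree: B1–B2, B2–B3
Each bag holds 4 vertices, so the decomposition has width 3, which upper-bounds the treewidth. For the lower bound, the 4 vertices {a, d, e, f} are pairwise adjacent, and any tree decomposition puts a clique entirely inside one bag — forcing width ≥ 3. Therefore the treewidth is 3.

3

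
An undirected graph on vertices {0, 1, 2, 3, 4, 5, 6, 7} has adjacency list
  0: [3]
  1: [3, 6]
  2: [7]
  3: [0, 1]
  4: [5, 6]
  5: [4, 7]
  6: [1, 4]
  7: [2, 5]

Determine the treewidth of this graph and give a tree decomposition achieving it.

Treewidth 1.
One such decomposition:
Bags: B1 = {2, 7}  B2 = {5, 7}  B3 = {4, 5}  B4 = {4, 6}  B5 = {1, 6}  B6 = {1, 3}  B7 = {0, 3}
Tree: B1–B2, B2–B3, B3–B4, B4–B5, B5–B6, B6–B7

Every bag has size at most 2, so the width is 2 − 1 = 1 and tw(G) ≤ 1. Since G has at least one edge (e.g. 2–7), it is not an edgeless graph, so tw(G) ≥ 1. The upper and lower bounds meet at 1, so that is the treewidth.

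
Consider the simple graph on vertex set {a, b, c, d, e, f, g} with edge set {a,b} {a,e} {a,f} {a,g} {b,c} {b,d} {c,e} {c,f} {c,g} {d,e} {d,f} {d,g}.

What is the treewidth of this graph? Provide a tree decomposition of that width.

Each bag holds 4 vertices, so the decomposition has width 3, which upper-bounds the treewidth. For the lower bound: the 4 vertex sets {a,g}, {d,e}, {c}, {f} are disjoint, each induces a connected subgraph, and every pair is joined by at least one edge of G. Contracting each set to a single vertex therefore yields K_{4} as a minor, and since treewidth is minor-monotone, tw(G) ≥ tw(K_{4}) = 3. Therefore the treewidth is 3.

Treewidth 3.
One optimal decomposition is:
Bags: B1 = {a, c, d, g}  B2 = {a, c, d, e}  B3 = {a, c, d, f}  B4 = {a, b, c, d}
Tree: B1–B2, B2–B3, B3–B4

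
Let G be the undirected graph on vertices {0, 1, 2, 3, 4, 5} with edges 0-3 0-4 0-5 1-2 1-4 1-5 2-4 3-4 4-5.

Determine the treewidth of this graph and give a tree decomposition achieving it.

Treewidth 2.
One optimal decomposition is:
Bags: B1 = {1, 4, 5}  B2 = {0, 4, 5}  B3 = {0, 3, 4}  B4 = {1, 2, 4}
Tree: B1–B2, B2–B3, B1–B4

The largest bag has 3 vertices, giving width 2; this decomposition certifies tw(G) ≤ 2. For the lower bound, the 3 vertices {0, 3, 4} are pairwise adjacent, and any tree decomposition puts a clique entirely inside one bag — forcing width ≥ 2. The upper and lower bounds meet at 2, so that is the treewidth.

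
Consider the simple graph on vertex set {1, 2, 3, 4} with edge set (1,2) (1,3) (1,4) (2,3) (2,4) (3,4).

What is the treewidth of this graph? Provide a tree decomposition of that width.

Treewidth 3.
Bags: B1 = {1, 2, 3, 4}
Tree: (single bag)

With just one bag of size 4, the width is 4 − 1 = 3, so tw(G) ≤ 3. On the other hand G contains the 4-clique {1, 2, 3, 4}. A clique must lie in a single bag of any decomposition, so no decomposition can have width below 3. Combining the bounds, tw(G) = 3.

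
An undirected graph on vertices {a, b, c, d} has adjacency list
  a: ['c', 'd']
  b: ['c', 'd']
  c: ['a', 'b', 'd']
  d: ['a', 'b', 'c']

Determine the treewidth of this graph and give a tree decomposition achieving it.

The largest bag has 3 vertices, giving width 2; this decomposition certifies tw(G) ≤ 2. Conversely, {a, c, d} is a clique of size 3, and the vertices of any clique must share a bag in every tree decomposition; so some bag has ≥ 3 vertices and tw(G) ≥ 2. The upper and lower bounds meet at 2, so that is the treewidth.

Treewidth 2.
Bags: B1 = {a, c, d}  B2 = {b, c, d}
Tree: B1–B2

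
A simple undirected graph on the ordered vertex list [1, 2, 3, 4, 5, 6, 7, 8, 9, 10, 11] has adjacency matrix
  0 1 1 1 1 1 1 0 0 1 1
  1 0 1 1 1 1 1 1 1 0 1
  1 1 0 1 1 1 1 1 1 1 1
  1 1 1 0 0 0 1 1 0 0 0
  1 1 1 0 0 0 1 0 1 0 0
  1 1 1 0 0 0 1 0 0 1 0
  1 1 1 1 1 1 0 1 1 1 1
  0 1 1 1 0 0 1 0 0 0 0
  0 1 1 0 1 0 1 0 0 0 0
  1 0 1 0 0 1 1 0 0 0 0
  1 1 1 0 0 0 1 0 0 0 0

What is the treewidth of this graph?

A width-4 tree decomposition is:
Bags: B1 = {1, 2, 3, 4, 7}  B2 = {1, 2, 3, 6, 7}  B3 = {1, 3, 6, 7, 10}  B4 = {1, 2, 3, 7, 11}  B5 = {2, 3, 4, 7, 8}  B6 = {1, 2, 3, 5, 7}  B7 = {2, 3, 5, 7, 9}
Tree: B1–B2, B2–B3, B2–B4, B1–B5, B2–B6, B6–B7
Each bag holds 5 vertices, so the decomposition has width 4, which upper-bounds the treewidth. On the other hand G contains the 5-clique {2, 3, 4, 7, 8}. A clique must lie in a single bag of any decomposition, so no decomposition can have width below 4. Therefore the treewidth is 4.

4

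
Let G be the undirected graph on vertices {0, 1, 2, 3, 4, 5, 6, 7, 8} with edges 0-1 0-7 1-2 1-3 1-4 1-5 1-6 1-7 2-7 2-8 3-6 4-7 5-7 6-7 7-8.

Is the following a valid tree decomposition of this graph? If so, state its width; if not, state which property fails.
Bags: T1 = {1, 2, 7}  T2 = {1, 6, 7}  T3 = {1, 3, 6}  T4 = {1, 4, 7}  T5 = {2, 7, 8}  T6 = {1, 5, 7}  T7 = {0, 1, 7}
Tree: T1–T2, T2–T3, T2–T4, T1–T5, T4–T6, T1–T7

Yes; width 2.

Vertex coverage: the bags together contain {0, 1, 2, 3, 4, 5, 6, 7, 8}, the full vertex set. Edge coverage: each edge of G has both endpoints in at least one bag. Running intersection: for every vertex, the bags containing it form a connected subtree. All three properties hold, so this is a valid tree decomposition of width max|bag| − 1 = 2, and hence tw(G) ≤ 2.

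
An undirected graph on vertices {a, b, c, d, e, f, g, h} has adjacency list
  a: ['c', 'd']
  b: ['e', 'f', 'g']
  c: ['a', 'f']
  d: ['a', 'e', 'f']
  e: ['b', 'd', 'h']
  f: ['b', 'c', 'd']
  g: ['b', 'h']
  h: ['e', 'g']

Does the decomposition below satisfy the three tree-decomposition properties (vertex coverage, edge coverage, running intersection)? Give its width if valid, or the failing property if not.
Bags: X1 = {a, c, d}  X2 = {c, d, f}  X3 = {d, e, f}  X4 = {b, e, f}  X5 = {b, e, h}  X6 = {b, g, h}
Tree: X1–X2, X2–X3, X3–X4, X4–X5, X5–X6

Yes; width 2.

Every vertex of G appears in some bag (union = {a, b, c, d, e, f, g, h}); every edge is covered by a bag; and for each vertex v the set of bags containing v is connected in the bag tree. The decomposition is therefore valid. The largest bag has 3 vertices, so the width is 2.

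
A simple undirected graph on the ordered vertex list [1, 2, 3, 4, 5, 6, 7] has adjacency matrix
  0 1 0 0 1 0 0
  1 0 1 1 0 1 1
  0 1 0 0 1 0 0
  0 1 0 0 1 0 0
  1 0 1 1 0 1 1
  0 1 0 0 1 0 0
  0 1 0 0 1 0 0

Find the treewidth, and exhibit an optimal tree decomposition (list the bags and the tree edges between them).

Every bag has size at most 3, so the width is 3 − 1 = 2 and tw(G) ≤ 2. The edges 5–7–2–4–5 form a cycle, so G is not a tree and its treewidth is at least 2. Combining the bounds, tw(G) = 2.

Treewidth 2.
Bags: B1 = {2, 5, 7}  B2 = {2, 4, 5}  B3 = {2, 3, 5}  B4 = {1, 2, 5}  B5 = {2, 5, 6}
Tree: B1–B2, B2–B3, B3–B4, B4–B5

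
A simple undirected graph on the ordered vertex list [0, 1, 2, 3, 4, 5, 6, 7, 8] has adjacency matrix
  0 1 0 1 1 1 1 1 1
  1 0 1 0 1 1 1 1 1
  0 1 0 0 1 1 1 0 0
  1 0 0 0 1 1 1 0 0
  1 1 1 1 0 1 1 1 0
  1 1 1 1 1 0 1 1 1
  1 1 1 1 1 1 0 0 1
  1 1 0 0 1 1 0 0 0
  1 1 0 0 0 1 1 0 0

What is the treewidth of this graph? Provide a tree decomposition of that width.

Treewidth 4.
Bags: B1 = {0, 3, 4, 5, 6}  B2 = {0, 1, 4, 5, 6}  B3 = {0, 1, 4, 5, 7}  B4 = {1, 2, 4, 5, 6}  B5 = {0, 1, 5, 6, 8}
Tree: B1–B2, B2–B3, B2–B4, B2–B5

The largest bag has 5 vertices, giving width 4; this decomposition certifies tw(G) ≤ 4. Conversely, {0, 1, 5, 6, 8} is a clique of size 5, and the vertices of any clique must share a bag in every tree decomposition; so some bag has ≥ 5 vertices and tw(G) ≥ 4. Hence tw(G) = 4 exactly.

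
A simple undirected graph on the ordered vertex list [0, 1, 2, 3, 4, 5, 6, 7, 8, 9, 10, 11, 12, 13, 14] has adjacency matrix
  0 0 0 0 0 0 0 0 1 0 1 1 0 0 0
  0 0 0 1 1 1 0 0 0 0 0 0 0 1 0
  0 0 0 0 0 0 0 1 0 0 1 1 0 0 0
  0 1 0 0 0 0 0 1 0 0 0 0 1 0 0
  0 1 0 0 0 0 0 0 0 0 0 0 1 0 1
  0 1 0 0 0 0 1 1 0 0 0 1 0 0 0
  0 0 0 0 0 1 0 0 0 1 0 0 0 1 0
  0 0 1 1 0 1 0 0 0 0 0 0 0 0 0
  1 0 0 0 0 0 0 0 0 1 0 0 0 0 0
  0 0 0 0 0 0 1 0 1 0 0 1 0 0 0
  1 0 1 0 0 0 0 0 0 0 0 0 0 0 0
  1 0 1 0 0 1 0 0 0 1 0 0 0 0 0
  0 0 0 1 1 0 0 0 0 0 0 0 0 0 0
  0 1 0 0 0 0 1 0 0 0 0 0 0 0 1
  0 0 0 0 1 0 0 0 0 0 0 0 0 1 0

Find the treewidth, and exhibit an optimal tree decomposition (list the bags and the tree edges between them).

Treewidth 3.
One such decomposition:
Bags: B1 = {4, 12, 13, 14}  B2 = {1, 4, 12, 13}  B3 = {1, 3, 12, 13}  B4 = {1, 3, 6, 13}  B5 = {1, 3, 5, 6}  B6 = {3, 5, 6, 7}  B7 = {5, 6, 7, 9}  B8 = {5, 7, 9, 11}  B9 = {2, 7, 9, 11}  B10 = {2, 8, 9, 11}  B11 = {0, 2, 8, 11}  B12 = {0, 2, 8, 10}
Tree: B1–B2, B2–B3, B3–B4, B4–B5, B5–B6, B6–B7, B7–B8, B8–B9, B9–B10, B10–B11, B11–B12

Each bag holds 4 vertices, so the decomposition has width 3, which upper-bounds the treewidth. For the lower bound: the 4 vertex sets {4,12,14}, {13}, {1}, {3,5,6,7} are disjoint, each induces a connected subgraph, and every pair is joined by at least one edge of G. Contracting each set to a single vertex therefore yields K_{4} as a minor, and since treewidth is minor-monotone, tw(G) ≥ tw(K_{4}) = 3. Hence tw(G) = 3 exactly.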